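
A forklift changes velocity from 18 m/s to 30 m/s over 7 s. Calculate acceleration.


Given: initial velocity v0 = 18 m/s, final velocity v = 30 m/s, time t = 7 s
Using a = (v - v0) / t
a = (30 - 18) / 7
a = 12 / 7
a = 12/7 m/s^2

12/7 m/s^2


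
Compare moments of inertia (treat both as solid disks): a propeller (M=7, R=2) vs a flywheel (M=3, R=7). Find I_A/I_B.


Given: M1=7 kg, R1=2 m, M2=3 kg, R2=7 m
For a disk: I = (1/2)*M*R^2, so I_A/I_B = (M1*R1^2)/(M2*R2^2)
M1*R1^2 = 7*4 = 28
M2*R2^2 = 3*49 = 147
I_A/I_B = 28/147 = 4/21

4/21


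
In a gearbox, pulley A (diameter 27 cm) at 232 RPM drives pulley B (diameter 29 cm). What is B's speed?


Given: D1 = 27 cm, w1 = 232 RPM, D2 = 29 cm
Using D1*w1 = D2*w2
w2 = D1*w1 / D2
w2 = 27*232 / 29
w2 = 6264 / 29
w2 = 216 RPM

216 RPM


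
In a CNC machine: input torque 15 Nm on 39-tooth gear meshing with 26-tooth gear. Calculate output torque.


Given: N1 = 39, N2 = 26, T1 = 15 Nm
Using T2/T1 = N2/N1
T2 = T1 * N2 / N1
T2 = 15 * 26 / 39
T2 = 390 / 39
T2 = 10 Nm

10 Nm


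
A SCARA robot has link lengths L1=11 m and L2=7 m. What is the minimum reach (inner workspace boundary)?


Given: L1 = 11 m, L2 = 7 m
For a 2-link planar arm, min reach = |L1 - L2| (second link folded back)
Min reach = |11 - 7|
Min reach = 4 m

4 m


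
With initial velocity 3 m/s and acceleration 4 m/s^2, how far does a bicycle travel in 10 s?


Given: v0 = 3 m/s, a = 4 m/s^2, t = 10 s
Using s = v0*t + (1/2)*a*t^2
s = 3*10 + (1/2)*4*10^2
s = 30 + (1/2)*400
s = 30 + 200
s = 230

230 m


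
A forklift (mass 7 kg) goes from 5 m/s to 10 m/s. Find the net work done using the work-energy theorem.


Given: m = 7 kg, v0 = 5 m/s, v = 10 m/s
Using W = (1/2)*m*(v^2 - v0^2)
v^2 = 10^2 = 100
v0^2 = 5^2 = 25
v^2 - v0^2 = 100 - 25 = 75
W = (1/2)*7*75 = 525/2 J

525/2 J


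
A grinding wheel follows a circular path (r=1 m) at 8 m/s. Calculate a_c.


Given: v = 8 m/s, r = 1 m
Using a_c = v^2 / r
a_c = 8^2 / 1
a_c = 64 / 1
a_c = 64 m/s^2

64 m/s^2


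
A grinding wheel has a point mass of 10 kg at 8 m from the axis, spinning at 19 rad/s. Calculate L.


Given: m = 10 kg, r = 8 m, omega = 19 rad/s
For a point mass: I = m*r^2
I = 10*8^2 = 10*64 = 640
L = I*omega = 640*19
L = 12160 kg*m^2/s

12160 kg*m^2/s


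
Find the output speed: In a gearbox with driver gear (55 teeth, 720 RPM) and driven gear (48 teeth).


Given: N1 = 55 teeth, w1 = 720 RPM, N2 = 48 teeth
Using N1*w1 = N2*w2
w2 = N1*w1 / N2
w2 = 55*720 / 48
w2 = 39600 / 48
w2 = 825 RPM

825 RPM


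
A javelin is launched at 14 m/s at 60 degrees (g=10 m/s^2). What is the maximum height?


Given: v0 = 14 m/s, theta = 60 deg, g = 10 m/s^2
sin^2(60) = 3/4
Using H = v0^2 * sin^2(theta) / (2*g)
H = 14^2 * 3/4 / (2*10)
H = 196 * 3/4 / 20
H = 147 / 20
H = 147/20 m

147/20 m


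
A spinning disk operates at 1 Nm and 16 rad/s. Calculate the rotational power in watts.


Given: tau = 1 Nm, omega = 16 rad/s
Using P = tau * omega
P = 1 * 16
P = 16 W

16 W


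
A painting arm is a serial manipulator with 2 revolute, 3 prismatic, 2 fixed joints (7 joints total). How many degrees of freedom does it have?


Given: serial robot with 2 revolute, 3 prismatic, 2 fixed joints
DOF contribution per joint type: revolute=1, prismatic=1, spherical=3, fixed=0
DOF = 2*1 + 3*1 + 2*0
DOF = 5

5


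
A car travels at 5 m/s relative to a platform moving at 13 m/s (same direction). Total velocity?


Given: object velocity = 5 m/s, platform velocity = 13 m/s (same direction)
Using classical velocity addition: v_total = v_object + v_platform
v_total = 5 + 13
v_total = 18 m/s

18 m/s


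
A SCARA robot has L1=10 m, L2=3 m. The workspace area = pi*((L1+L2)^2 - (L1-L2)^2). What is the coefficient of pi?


Given: L1 = 10, L2 = 3
(L1+L2)^2 = (13)^2 = 169
(L1-L2)^2 = (7)^2 = 49
Difference = 169 - 49 = 120
This equals 4*L1*L2 = 4*10*3 = 120
Workspace area = 120*pi

120


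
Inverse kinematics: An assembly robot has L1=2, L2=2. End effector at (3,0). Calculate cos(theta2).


Given: L1 = 2, L2 = 2, target (x, y) = (3, 0)
Using cos(theta2) = (x^2 + y^2 - L1^2 - L2^2) / (2*L1*L2)
x^2 + y^2 = 3^2 + 0 = 9
L1^2 + L2^2 = 4 + 4 = 8
Numerator = 9 - 8 = 1
Denominator = 2*2*2 = 8
cos(theta2) = 1/8 = 1/8

1/8


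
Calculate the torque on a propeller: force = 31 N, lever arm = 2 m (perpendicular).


Given: F = 31 N, r = 2 m, angle = 90 deg (perpendicular)
Using tau = F * r * sin(90)
sin(90) = 1
tau = 31 * 2 * 1
tau = 62 Nm

62 Nm


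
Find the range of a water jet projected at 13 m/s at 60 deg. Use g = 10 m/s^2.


Given: v0 = 13 m/s, theta = 60 deg, g = 10 m/s^2
sin(2*60) = sin(120) = sqrt(3)/2
Using R = v0^2 * sin(2*theta) / g
R = 13^2 * (sqrt(3)/2) / 10
R = 169 * sqrt(3) / 20
R = 169/20*sqrt(3) m

169/20*sqrt(3) m


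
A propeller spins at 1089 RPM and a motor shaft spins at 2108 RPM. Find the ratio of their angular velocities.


Given: RPM_A = 1089, RPM_B = 2108
omega = 2*pi*RPM/60, so omega_A/omega_B = RPM_A / RPM_B
omega_A/omega_B = 1089 / 2108
omega_A/omega_B = 1089/2108

1089/2108


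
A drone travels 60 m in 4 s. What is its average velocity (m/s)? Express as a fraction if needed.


Given: distance d = 60 m, time t = 4 s
Using v = d / t
v = 60 / 4
v = 15 m/s

15 m/s


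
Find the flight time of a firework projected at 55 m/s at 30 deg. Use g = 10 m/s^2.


Given: v0 = 55 m/s, theta = 30 deg, g = 10 m/s^2
sin(30) = 1/2
Using T = 2*v0*sin(theta) / g
T = 2*55*1/2 / 10
T = 55 / 10
T = 11/2 s

11/2 s


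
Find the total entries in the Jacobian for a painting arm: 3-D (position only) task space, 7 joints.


Given: task space dimension = 3, joints = 7
Jacobian is a 3 x 7 matrix
Total entries = rows * columns
Total = 3 * 7
Total = 21

21


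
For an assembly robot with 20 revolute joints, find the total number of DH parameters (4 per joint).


Given: 20 joints, 4 DH parameters per joint (d, theta, a, alpha)
Total DH parameters = number_of_joints * 4
Total = 20 * 4
Total = 80

80


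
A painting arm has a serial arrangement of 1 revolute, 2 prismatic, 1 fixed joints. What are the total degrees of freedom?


Given: serial robot with 1 revolute, 2 prismatic, 1 fixed joints
DOF contribution per joint type: revolute=1, prismatic=1, spherical=3, fixed=0
DOF = 1*1 + 2*1 + 1*0
DOF = 3

3


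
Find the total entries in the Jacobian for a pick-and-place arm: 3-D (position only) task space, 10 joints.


Given: task space dimension = 3, joints = 10
Jacobian is a 3 x 10 matrix
Total entries = rows * columns
Total = 3 * 10
Total = 30

30


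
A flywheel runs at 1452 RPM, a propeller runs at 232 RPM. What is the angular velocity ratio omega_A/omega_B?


Given: RPM_A = 1452, RPM_B = 232
omega = 2*pi*RPM/60, so omega_A/omega_B = RPM_A / RPM_B
omega_A/omega_B = 1452 / 232
omega_A/omega_B = 363/58

363/58


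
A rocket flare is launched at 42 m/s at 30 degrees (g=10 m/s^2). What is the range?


Given: v0 = 42 m/s, theta = 30 deg, g = 10 m/s^2
sin(2*30) = sin(60) = sqrt(3)/2
Using R = v0^2 * sin(2*theta) / g
R = 42^2 * (sqrt(3)/2) / 10
R = 1764 * sqrt(3) / 20
R = 441/5*sqrt(3) m

441/5*sqrt(3) m


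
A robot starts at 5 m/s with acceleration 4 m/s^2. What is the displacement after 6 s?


Given: v0 = 5 m/s, a = 4 m/s^2, t = 6 s
Using s = v0*t + (1/2)*a*t^2
s = 5*6 + (1/2)*4*6^2
s = 30 + (1/2)*144
s = 30 + 72
s = 102

102 m


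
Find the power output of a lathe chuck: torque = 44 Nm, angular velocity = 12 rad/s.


Given: tau = 44 Nm, omega = 12 rad/s
Using P = tau * omega
P = 44 * 12
P = 528 W

528 W


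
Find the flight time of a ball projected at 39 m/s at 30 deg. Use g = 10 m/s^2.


Given: v0 = 39 m/s, theta = 30 deg, g = 10 m/s^2
sin(30) = 1/2
Using T = 2*v0*sin(theta) / g
T = 2*39*1/2 / 10
T = 39 / 10
T = 39/10 s

39/10 s


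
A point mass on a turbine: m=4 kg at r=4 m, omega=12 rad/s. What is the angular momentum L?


Given: m = 4 kg, r = 4 m, omega = 12 rad/s
For a point mass: I = m*r^2
I = 4*4^2 = 4*16 = 64
L = I*omega = 64*12
L = 768 kg*m^2/s

768 kg*m^2/s


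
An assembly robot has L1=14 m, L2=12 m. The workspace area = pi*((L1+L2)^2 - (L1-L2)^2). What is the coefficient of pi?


Given: L1 = 14, L2 = 12
(L1+L2)^2 = (26)^2 = 676
(L1-L2)^2 = (2)^2 = 4
Difference = 676 - 4 = 672
This equals 4*L1*L2 = 4*14*12 = 672
Workspace area = 672*pi

672


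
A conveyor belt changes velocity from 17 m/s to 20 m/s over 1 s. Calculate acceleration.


Given: initial velocity v0 = 17 m/s, final velocity v = 20 m/s, time t = 1 s
Using a = (v - v0) / t
a = (20 - 17) / 1
a = 3 / 1
a = 3 m/s^2

3 m/s^2


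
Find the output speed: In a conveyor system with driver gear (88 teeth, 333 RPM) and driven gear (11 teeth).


Given: N1 = 88 teeth, w1 = 333 RPM, N2 = 11 teeth
Using N1*w1 = N2*w2
w2 = N1*w1 / N2
w2 = 88*333 / 11
w2 = 29304 / 11
w2 = 2664 RPM

2664 RPM


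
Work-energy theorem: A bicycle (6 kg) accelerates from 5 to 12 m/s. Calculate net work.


Given: m = 6 kg, v0 = 5 m/s, v = 12 m/s
Using W = (1/2)*m*(v^2 - v0^2)
v^2 = 12^2 = 144
v0^2 = 5^2 = 25
v^2 - v0^2 = 144 - 25 = 119
W = (1/2)*6*119 = 357 J

357 J


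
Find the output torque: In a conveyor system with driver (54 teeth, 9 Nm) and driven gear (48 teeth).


Given: N1 = 54, N2 = 48, T1 = 9 Nm
Using T2/T1 = N2/N1
T2 = T1 * N2 / N1
T2 = 9 * 48 / 54
T2 = 432 / 54
T2 = 8 Nm

8 Nm


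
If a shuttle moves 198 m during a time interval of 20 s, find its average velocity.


Given: distance d = 198 m, time t = 20 s
Using v = d / t
v = 198 / 20
v = 99/10 m/s

99/10 m/s


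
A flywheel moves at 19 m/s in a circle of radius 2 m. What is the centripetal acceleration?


Given: v = 19 m/s, r = 2 m
Using a_c = v^2 / r
a_c = 19^2 / 2
a_c = 361 / 2
a_c = 361/2 m/s^2

361/2 m/s^2


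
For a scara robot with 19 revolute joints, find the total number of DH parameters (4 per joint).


Given: 19 joints, 4 DH parameters per joint (d, theta, a, alpha)
Total DH parameters = number_of_joints * 4
Total = 19 * 4
Total = 76

76


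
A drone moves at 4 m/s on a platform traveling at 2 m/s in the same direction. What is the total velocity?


Given: object velocity = 4 m/s, platform velocity = 2 m/s (same direction)
Using classical velocity addition: v_total = v_object + v_platform
v_total = 4 + 2
v_total = 6 m/s

6 m/s


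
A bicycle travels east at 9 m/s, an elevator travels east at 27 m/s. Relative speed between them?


Given: v_A = 9 m/s east, v_B = 27 m/s east
Both move in the same direction; relative speed = |v_A - v_B|
|9 - 27| = |-18|
= 18 m/s

18 m/s


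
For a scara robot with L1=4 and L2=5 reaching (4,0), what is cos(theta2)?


Given: L1 = 4, L2 = 5, target (x, y) = (4, 0)
Using cos(theta2) = (x^2 + y^2 - L1^2 - L2^2) / (2*L1*L2)
x^2 + y^2 = 4^2 + 0 = 16
L1^2 + L2^2 = 16 + 25 = 41
Numerator = 16 - 41 = -25
Denominator = 2*4*5 = 40
cos(theta2) = -25/40 = -5/8

-5/8


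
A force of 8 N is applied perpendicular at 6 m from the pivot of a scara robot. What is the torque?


Given: F = 8 N, r = 6 m, angle = 90 deg (perpendicular)
Using tau = F * r * sin(90)
sin(90) = 1
tau = 8 * 6 * 1
tau = 48 Nm

48 Nm


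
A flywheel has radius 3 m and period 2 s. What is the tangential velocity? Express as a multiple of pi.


Given: radius r = 3 m, period T = 2 s
Using v = 2*pi*r / T
v = 2*pi*3 / 2
v = 6*pi / 2
v = 3*pi m/s

3*pi m/s


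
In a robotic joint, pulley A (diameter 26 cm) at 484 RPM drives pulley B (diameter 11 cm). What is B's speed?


Given: D1 = 26 cm, w1 = 484 RPM, D2 = 11 cm
Using D1*w1 = D2*w2
w2 = D1*w1 / D2
w2 = 26*484 / 11
w2 = 12584 / 11
w2 = 1144 RPM

1144 RPM


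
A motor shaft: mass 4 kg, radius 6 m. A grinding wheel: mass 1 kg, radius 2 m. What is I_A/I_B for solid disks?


Given: M1=4 kg, R1=6 m, M2=1 kg, R2=2 m
For a disk: I = (1/2)*M*R^2, so I_A/I_B = (M1*R1^2)/(M2*R2^2)
M1*R1^2 = 4*36 = 144
M2*R2^2 = 1*4 = 4
I_A/I_B = 144/4 = 36

36


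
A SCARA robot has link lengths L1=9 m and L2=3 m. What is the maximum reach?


Given: L1 = 9 m, L2 = 3 m
For a 2-link planar arm, max reach = L1 + L2 (fully extended)
Max reach = 9 + 3
Max reach = 12 m

12 m


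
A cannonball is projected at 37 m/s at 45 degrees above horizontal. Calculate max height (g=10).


Given: v0 = 37 m/s, theta = 45 deg, g = 10 m/s^2
sin^2(45) = 1/2
Using H = v0^2 * sin^2(theta) / (2*g)
H = 37^2 * 1/2 / (2*10)
H = 1369 * 1/2 / 20
H = 1369/2 / 20
H = 1369/40 m

1369/40 m


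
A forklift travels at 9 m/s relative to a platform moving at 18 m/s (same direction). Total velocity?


Given: object velocity = 9 m/s, platform velocity = 18 m/s (same direction)
Using classical velocity addition: v_total = v_object + v_platform
v_total = 9 + 18
v_total = 27 m/s

27 m/s


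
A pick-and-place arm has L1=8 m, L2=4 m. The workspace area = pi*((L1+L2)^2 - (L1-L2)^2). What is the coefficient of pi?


Given: L1 = 8, L2 = 4
(L1+L2)^2 = (12)^2 = 144
(L1-L2)^2 = (4)^2 = 16
Difference = 144 - 16 = 128
This equals 4*L1*L2 = 4*8*4 = 128
Workspace area = 128*pi

128


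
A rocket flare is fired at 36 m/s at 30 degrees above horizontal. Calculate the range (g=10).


Given: v0 = 36 m/s, theta = 30 deg, g = 10 m/s^2
sin(2*30) = sin(60) = sqrt(3)/2
Using R = v0^2 * sin(2*theta) / g
R = 36^2 * (sqrt(3)/2) / 10
R = 1296 * sqrt(3) / 20
R = 324/5*sqrt(3) m

324/5*sqrt(3) m


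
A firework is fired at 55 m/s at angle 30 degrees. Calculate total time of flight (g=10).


Given: v0 = 55 m/s, theta = 30 deg, g = 10 m/s^2
sin(30) = 1/2
Using T = 2*v0*sin(theta) / g
T = 2*55*1/2 / 10
T = 55 / 10
T = 11/2 s

11/2 s


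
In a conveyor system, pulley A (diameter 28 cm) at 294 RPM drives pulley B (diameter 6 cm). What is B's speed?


Given: D1 = 28 cm, w1 = 294 RPM, D2 = 6 cm
Using D1*w1 = D2*w2
w2 = D1*w1 / D2
w2 = 28*294 / 6
w2 = 8232 / 6
w2 = 1372 RPM

1372 RPM


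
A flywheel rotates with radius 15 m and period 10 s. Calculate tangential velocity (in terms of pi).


Given: radius r = 15 m, period T = 10 s
Using v = 2*pi*r / T
v = 2*pi*15 / 10
v = 30*pi / 10
v = 3*pi m/s

3*pi m/s


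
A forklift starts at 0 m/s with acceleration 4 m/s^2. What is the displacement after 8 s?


Given: v0 = 0 m/s, a = 4 m/s^2, t = 8 s
Using s = v0*t + (1/2)*a*t^2
s = 0*8 + (1/2)*4*8^2
s = 0 + (1/2)*256
s = 0 + 128
s = 128

128 m


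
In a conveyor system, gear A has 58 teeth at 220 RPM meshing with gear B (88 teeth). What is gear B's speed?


Given: N1 = 58 teeth, w1 = 220 RPM, N2 = 88 teeth
Using N1*w1 = N2*w2
w2 = N1*w1 / N2
w2 = 58*220 / 88
w2 = 12760 / 88
w2 = 145 RPM

145 RPM


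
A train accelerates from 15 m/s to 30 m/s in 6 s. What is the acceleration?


Given: initial velocity v0 = 15 m/s, final velocity v = 30 m/s, time t = 6 s
Using a = (v - v0) / t
a = (30 - 15) / 6
a = 15 / 6
a = 5/2 m/s^2

5/2 m/s^2


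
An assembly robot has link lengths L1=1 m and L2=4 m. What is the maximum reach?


Given: L1 = 1 m, L2 = 4 m
For a 2-link planar arm, max reach = L1 + L2 (fully extended)
Max reach = 1 + 4
Max reach = 5 m

5 m


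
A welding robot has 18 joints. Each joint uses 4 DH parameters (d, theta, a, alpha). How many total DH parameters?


Given: 18 joints, 4 DH parameters per joint (d, theta, a, alpha)
Total DH parameters = number_of_joints * 4
Total = 18 * 4
Total = 72

72


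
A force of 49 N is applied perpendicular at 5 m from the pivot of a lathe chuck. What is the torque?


Given: F = 49 N, r = 5 m, angle = 90 deg (perpendicular)
Using tau = F * r * sin(90)
sin(90) = 1
tau = 49 * 5 * 1
tau = 245 Nm

245 Nm


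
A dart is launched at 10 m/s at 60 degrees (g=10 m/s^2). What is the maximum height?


Given: v0 = 10 m/s, theta = 60 deg, g = 10 m/s^2
sin^2(60) = 3/4
Using H = v0^2 * sin^2(theta) / (2*g)
H = 10^2 * 3/4 / (2*10)
H = 100 * 3/4 / 20
H = 75 / 20
H = 15/4 m

15/4 m


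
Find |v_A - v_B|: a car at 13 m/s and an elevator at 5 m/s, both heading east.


Given: v_A = 13 m/s east, v_B = 5 m/s east
Both move in the same direction; relative speed = |v_A - v_B|
|13 - 5| = |8|
= 8 m/s

8 m/s


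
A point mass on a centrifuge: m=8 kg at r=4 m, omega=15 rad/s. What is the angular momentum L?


Given: m = 8 kg, r = 4 m, omega = 15 rad/s
For a point mass: I = m*r^2
I = 8*4^2 = 8*16 = 128
L = I*omega = 128*15
L = 1920 kg*m^2/s

1920 kg*m^2/s


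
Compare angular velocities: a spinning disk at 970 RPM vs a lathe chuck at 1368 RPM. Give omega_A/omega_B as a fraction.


Given: RPM_A = 970, RPM_B = 1368
omega = 2*pi*RPM/60, so omega_A/omega_B = RPM_A / RPM_B
omega_A/omega_B = 970 / 1368
omega_A/omega_B = 485/684

485/684


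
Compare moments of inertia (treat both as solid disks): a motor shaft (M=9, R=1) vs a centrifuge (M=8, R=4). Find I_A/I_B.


Given: M1=9 kg, R1=1 m, M2=8 kg, R2=4 m
For a disk: I = (1/2)*M*R^2, so I_A/I_B = (M1*R1^2)/(M2*R2^2)
M1*R1^2 = 9*1 = 9
M2*R2^2 = 8*16 = 128
I_A/I_B = 9/128 = 9/128

9/128


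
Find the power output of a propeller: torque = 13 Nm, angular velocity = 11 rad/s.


Given: tau = 13 Nm, omega = 11 rad/s
Using P = tau * omega
P = 13 * 11
P = 143 W

143 W


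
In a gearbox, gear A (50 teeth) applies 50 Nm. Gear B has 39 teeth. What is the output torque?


Given: N1 = 50, N2 = 39, T1 = 50 Nm
Using T2/T1 = N2/N1
T2 = T1 * N2 / N1
T2 = 50 * 39 / 50
T2 = 1950 / 50
T2 = 39 Nm

39 Nm


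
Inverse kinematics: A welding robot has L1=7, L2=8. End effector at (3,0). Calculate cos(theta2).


Given: L1 = 7, L2 = 8, target (x, y) = (3, 0)
Using cos(theta2) = (x^2 + y^2 - L1^2 - L2^2) / (2*L1*L2)
x^2 + y^2 = 3^2 + 0 = 9
L1^2 + L2^2 = 49 + 64 = 113
Numerator = 9 - 113 = -104
Denominator = 2*7*8 = 112
cos(theta2) = -104/112 = -13/14

-13/14


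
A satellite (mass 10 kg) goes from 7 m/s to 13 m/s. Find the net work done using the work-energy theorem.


Given: m = 10 kg, v0 = 7 m/s, v = 13 m/s
Using W = (1/2)*m*(v^2 - v0^2)
v^2 = 13^2 = 169
v0^2 = 7^2 = 49
v^2 - v0^2 = 169 - 49 = 120
W = (1/2)*10*120 = 600 J

600 J


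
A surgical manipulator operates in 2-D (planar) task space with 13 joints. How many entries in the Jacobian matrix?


Given: task space dimension = 2, joints = 13
Jacobian is a 2 x 13 matrix
Total entries = rows * columns
Total = 2 * 13
Total = 26

26


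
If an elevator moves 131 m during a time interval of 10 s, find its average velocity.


Given: distance d = 131 m, time t = 10 s
Using v = d / t
v = 131 / 10
v = 131/10 m/s

131/10 m/s


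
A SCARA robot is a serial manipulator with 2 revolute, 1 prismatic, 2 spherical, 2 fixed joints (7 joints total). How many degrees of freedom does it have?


Given: serial robot with 2 revolute, 1 prismatic, 2 spherical, 2 fixed joints
DOF contribution per joint type: revolute=1, prismatic=1, spherical=3, fixed=0
DOF = 2*1 + 1*1 + 2*3 + 2*0
DOF = 9

9


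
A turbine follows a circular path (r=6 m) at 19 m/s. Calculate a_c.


Given: v = 19 m/s, r = 6 m
Using a_c = v^2 / r
a_c = 19^2 / 6
a_c = 361 / 6
a_c = 361/6 m/s^2

361/6 m/s^2


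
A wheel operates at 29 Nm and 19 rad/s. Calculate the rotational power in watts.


Given: tau = 29 Nm, omega = 19 rad/s
Using P = tau * omega
P = 29 * 19
P = 551 W

551 W


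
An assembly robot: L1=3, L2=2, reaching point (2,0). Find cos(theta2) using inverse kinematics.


Given: L1 = 3, L2 = 2, target (x, y) = (2, 0)
Using cos(theta2) = (x^2 + y^2 - L1^2 - L2^2) / (2*L1*L2)
x^2 + y^2 = 2^2 + 0 = 4
L1^2 + L2^2 = 9 + 4 = 13
Numerator = 4 - 13 = -9
Denominator = 2*3*2 = 12
cos(theta2) = -9/12 = -3/4

-3/4


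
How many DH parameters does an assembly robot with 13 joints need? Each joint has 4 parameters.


Given: 13 joints, 4 DH parameters per joint (d, theta, a, alpha)
Total DH parameters = number_of_joints * 4
Total = 13 * 4
Total = 52

52


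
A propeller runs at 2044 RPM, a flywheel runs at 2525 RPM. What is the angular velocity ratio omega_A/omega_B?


Given: RPM_A = 2044, RPM_B = 2525
omega = 2*pi*RPM/60, so omega_A/omega_B = RPM_A / RPM_B
omega_A/omega_B = 2044 / 2525
omega_A/omega_B = 2044/2525

2044/2525


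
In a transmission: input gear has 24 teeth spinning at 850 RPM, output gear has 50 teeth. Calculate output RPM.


Given: N1 = 24 teeth, w1 = 850 RPM, N2 = 50 teeth
Using N1*w1 = N2*w2
w2 = N1*w1 / N2
w2 = 24*850 / 50
w2 = 20400 / 50
w2 = 408 RPM

408 RPM


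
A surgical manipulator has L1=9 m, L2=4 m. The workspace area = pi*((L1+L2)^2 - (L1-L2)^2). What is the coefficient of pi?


Given: L1 = 9, L2 = 4
(L1+L2)^2 = (13)^2 = 169
(L1-L2)^2 = (5)^2 = 25
Difference = 169 - 25 = 144
This equals 4*L1*L2 = 4*9*4 = 144
Workspace area = 144*pi

144


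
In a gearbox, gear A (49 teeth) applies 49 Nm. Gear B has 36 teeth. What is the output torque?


Given: N1 = 49, N2 = 36, T1 = 49 Nm
Using T2/T1 = N2/N1
T2 = T1 * N2 / N1
T2 = 49 * 36 / 49
T2 = 1764 / 49
T2 = 36 Nm

36 Nm


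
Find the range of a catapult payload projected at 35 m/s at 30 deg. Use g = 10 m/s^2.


Given: v0 = 35 m/s, theta = 30 deg, g = 10 m/s^2
sin(2*30) = sin(60) = sqrt(3)/2
Using R = v0^2 * sin(2*theta) / g
R = 35^2 * (sqrt(3)/2) / 10
R = 1225 * sqrt(3) / 20
R = 245/4*sqrt(3) m

245/4*sqrt(3) m


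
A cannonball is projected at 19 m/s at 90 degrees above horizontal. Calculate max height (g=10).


Given: v0 = 19 m/s, theta = 90 deg, g = 10 m/s^2
sin^2(90) = 1
Using H = v0^2 * sin^2(theta) / (2*g)
H = 19^2 * 1 / (2*10)
H = 361 * 1 / 20
H = 361 / 20
H = 361/20 m

361/20 m


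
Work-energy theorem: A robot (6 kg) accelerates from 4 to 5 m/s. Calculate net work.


Given: m = 6 kg, v0 = 4 m/s, v = 5 m/s
Using W = (1/2)*m*(v^2 - v0^2)
v^2 = 5^2 = 25
v0^2 = 4^2 = 16
v^2 - v0^2 = 25 - 16 = 9
W = (1/2)*6*9 = 27 J

27 J


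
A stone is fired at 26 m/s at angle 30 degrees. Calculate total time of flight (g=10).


Given: v0 = 26 m/s, theta = 30 deg, g = 10 m/s^2
sin(30) = 1/2
Using T = 2*v0*sin(theta) / g
T = 2*26*1/2 / 10
T = 26 / 10
T = 13/5 s

13/5 s


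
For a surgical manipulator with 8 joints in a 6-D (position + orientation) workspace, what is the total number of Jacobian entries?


Given: task space dimension = 6, joints = 8
Jacobian is a 6 x 8 matrix
Total entries = rows * columns
Total = 6 * 8
Total = 48

48


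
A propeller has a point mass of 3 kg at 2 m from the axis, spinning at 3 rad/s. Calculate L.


Given: m = 3 kg, r = 2 m, omega = 3 rad/s
For a point mass: I = m*r^2
I = 3*2^2 = 3*4 = 12
L = I*omega = 12*3
L = 36 kg*m^2/s

36 kg*m^2/s


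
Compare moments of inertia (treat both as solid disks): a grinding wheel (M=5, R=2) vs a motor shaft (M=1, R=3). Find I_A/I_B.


Given: M1=5 kg, R1=2 m, M2=1 kg, R2=3 m
For a disk: I = (1/2)*M*R^2, so I_A/I_B = (M1*R1^2)/(M2*R2^2)
M1*R1^2 = 5*4 = 20
M2*R2^2 = 1*9 = 9
I_A/I_B = 20/9 = 20/9

20/9


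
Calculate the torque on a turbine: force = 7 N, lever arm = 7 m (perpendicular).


Given: F = 7 N, r = 7 m, angle = 90 deg (perpendicular)
Using tau = F * r * sin(90)
sin(90) = 1
tau = 7 * 7 * 1
tau = 49 Nm

49 Nm


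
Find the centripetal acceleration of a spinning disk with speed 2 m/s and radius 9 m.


Given: v = 2 m/s, r = 9 m
Using a_c = v^2 / r
a_c = 2^2 / 9
a_c = 4 / 9
a_c = 4/9 m/s^2

4/9 m/s^2


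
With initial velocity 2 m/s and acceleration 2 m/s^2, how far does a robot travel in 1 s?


Given: v0 = 2 m/s, a = 2 m/s^2, t = 1 s
Using s = v0*t + (1/2)*a*t^2
s = 2*1 + (1/2)*2*1^2
s = 2 + (1/2)*2
s = 2 + 1
s = 3

3 m


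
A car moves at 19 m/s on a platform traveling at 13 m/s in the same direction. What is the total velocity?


Given: object velocity = 19 m/s, platform velocity = 13 m/s (same direction)
Using classical velocity addition: v_total = v_object + v_platform
v_total = 19 + 13
v_total = 32 m/s

32 m/s


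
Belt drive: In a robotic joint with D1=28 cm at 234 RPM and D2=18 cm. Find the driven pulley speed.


Given: D1 = 28 cm, w1 = 234 RPM, D2 = 18 cm
Using D1*w1 = D2*w2
w2 = D1*w1 / D2
w2 = 28*234 / 18
w2 = 6552 / 18
w2 = 364 RPM

364 RPM


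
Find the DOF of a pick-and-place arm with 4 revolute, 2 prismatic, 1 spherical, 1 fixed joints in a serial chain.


Given: serial robot with 4 revolute, 2 prismatic, 1 spherical, 1 fixed joints
DOF contribution per joint type: revolute=1, prismatic=1, spherical=3, fixed=0
DOF = 4*1 + 2*1 + 1*3 + 1*0
DOF = 9

9


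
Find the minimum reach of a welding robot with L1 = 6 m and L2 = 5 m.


Given: L1 = 6 m, L2 = 5 m
For a 2-link planar arm, min reach = |L1 - L2| (second link folded back)
Min reach = |6 - 5|
Min reach = 1 m

1 m


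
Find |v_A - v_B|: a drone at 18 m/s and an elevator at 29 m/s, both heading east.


Given: v_A = 18 m/s east, v_B = 29 m/s east
Both move in the same direction; relative speed = |v_A - v_B|
|18 - 29| = |-11|
= 11 m/s

11 m/s


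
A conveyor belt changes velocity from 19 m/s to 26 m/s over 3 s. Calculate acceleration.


Given: initial velocity v0 = 19 m/s, final velocity v = 26 m/s, time t = 3 s
Using a = (v - v0) / t
a = (26 - 19) / 3
a = 7 / 3
a = 7/3 m/s^2

7/3 m/s^2


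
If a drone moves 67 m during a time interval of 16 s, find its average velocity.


Given: distance d = 67 m, time t = 16 s
Using v = d / t
v = 67 / 16
v = 67/16 m/s

67/16 m/s


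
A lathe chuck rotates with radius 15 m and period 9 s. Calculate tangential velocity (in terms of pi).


Given: radius r = 15 m, period T = 9 s
Using v = 2*pi*r / T
v = 2*pi*15 / 9
v = 30*pi / 9
v = 10/3*pi m/s

10/3*pi m/s


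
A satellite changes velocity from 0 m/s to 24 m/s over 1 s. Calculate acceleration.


Given: initial velocity v0 = 0 m/s, final velocity v = 24 m/s, time t = 1 s
Using a = (v - v0) / t
a = (24 - 0) / 1
a = 24 / 1
a = 24 m/s^2

24 m/s^2


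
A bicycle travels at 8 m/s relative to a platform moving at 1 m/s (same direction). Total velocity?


Given: object velocity = 8 m/s, platform velocity = 1 m/s (same direction)
Using classical velocity addition: v_total = v_object + v_platform
v_total = 8 + 1
v_total = 9 m/s

9 m/s


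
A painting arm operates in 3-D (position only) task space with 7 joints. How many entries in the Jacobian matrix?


Given: task space dimension = 3, joints = 7
Jacobian is a 3 x 7 matrix
Total entries = rows * columns
Total = 3 * 7
Total = 21

21


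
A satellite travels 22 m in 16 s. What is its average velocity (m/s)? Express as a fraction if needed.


Given: distance d = 22 m, time t = 16 s
Using v = d / t
v = 22 / 16
v = 11/8 m/s

11/8 m/s


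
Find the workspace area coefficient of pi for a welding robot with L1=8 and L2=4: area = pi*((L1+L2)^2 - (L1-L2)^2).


Given: L1 = 8, L2 = 4
(L1+L2)^2 = (12)^2 = 144
(L1-L2)^2 = (4)^2 = 16
Difference = 144 - 16 = 128
This equals 4*L1*L2 = 4*8*4 = 128
Workspace area = 128*pi

128


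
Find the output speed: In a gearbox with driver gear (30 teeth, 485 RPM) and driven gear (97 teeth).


Given: N1 = 30 teeth, w1 = 485 RPM, N2 = 97 teeth
Using N1*w1 = N2*w2
w2 = N1*w1 / N2
w2 = 30*485 / 97
w2 = 14550 / 97
w2 = 150 RPM

150 RPM


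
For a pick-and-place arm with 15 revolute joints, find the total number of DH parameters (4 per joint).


Given: 15 joints, 4 DH parameters per joint (d, theta, a, alpha)
Total DH parameters = number_of_joints * 4
Total = 15 * 4
Total = 60

60


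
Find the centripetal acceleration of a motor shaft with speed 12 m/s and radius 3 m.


Given: v = 12 m/s, r = 3 m
Using a_c = v^2 / r
a_c = 12^2 / 3
a_c = 144 / 3
a_c = 48 m/s^2

48 m/s^2


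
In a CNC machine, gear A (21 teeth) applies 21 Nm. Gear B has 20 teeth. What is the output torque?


Given: N1 = 21, N2 = 20, T1 = 21 Nm
Using T2/T1 = N2/N1
T2 = T1 * N2 / N1
T2 = 21 * 20 / 21
T2 = 420 / 21
T2 = 20 Nm

20 Nm


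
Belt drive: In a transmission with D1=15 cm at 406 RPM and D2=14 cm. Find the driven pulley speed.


Given: D1 = 15 cm, w1 = 406 RPM, D2 = 14 cm
Using D1*w1 = D2*w2
w2 = D1*w1 / D2
w2 = 15*406 / 14
w2 = 6090 / 14
w2 = 435 RPM

435 RPM


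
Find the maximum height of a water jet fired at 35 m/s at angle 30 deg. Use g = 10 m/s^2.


Given: v0 = 35 m/s, theta = 30 deg, g = 10 m/s^2
sin^2(30) = 1/4
Using H = v0^2 * sin^2(theta) / (2*g)
H = 35^2 * 1/4 / (2*10)
H = 1225 * 1/4 / 20
H = 1225/4 / 20
H = 245/16 m

245/16 m


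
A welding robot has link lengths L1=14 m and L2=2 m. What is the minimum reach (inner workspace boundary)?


Given: L1 = 14 m, L2 = 2 m
For a 2-link planar arm, min reach = |L1 - L2| (second link folded back)
Min reach = |14 - 2|
Min reach = 12 m

12 m


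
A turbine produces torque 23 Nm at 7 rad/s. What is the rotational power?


Given: tau = 23 Nm, omega = 7 rad/s
Using P = tau * omega
P = 23 * 7
P = 161 W

161 W


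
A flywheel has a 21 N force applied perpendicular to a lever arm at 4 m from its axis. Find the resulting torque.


Given: F = 21 N, r = 4 m, angle = 90 deg (perpendicular)
Using tau = F * r * sin(90)
sin(90) = 1
tau = 21 * 4 * 1
tau = 84 Nm

84 Nm


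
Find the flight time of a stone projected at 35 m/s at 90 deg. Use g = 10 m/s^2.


Given: v0 = 35 m/s, theta = 90 deg, g = 10 m/s^2
sin(90) = 1
Using T = 2*v0*sin(theta) / g
T = 2*35*1 / 10
T = 70 / 10
T = 7 s

7 s


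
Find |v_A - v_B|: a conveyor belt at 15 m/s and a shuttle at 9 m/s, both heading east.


Given: v_A = 15 m/s east, v_B = 9 m/s east
Both move in the same direction; relative speed = |v_A - v_B|
|15 - 9| = |6|
= 6 m/s

6 m/s


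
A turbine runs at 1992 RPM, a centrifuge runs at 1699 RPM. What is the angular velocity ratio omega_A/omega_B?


Given: RPM_A = 1992, RPM_B = 1699
omega = 2*pi*RPM/60, so omega_A/omega_B = RPM_A / RPM_B
omega_A/omega_B = 1992 / 1699
omega_A/omega_B = 1992/1699

1992/1699


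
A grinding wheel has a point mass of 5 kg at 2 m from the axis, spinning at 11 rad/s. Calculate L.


Given: m = 5 kg, r = 2 m, omega = 11 rad/s
For a point mass: I = m*r^2
I = 5*2^2 = 5*4 = 20
L = I*omega = 20*11
L = 220 kg*m^2/s

220 kg*m^2/s


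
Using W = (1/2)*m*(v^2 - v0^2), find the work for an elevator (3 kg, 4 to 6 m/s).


Given: m = 3 kg, v0 = 4 m/s, v = 6 m/s
Using W = (1/2)*m*(v^2 - v0^2)
v^2 = 6^2 = 36
v0^2 = 4^2 = 16
v^2 - v0^2 = 36 - 16 = 20
W = (1/2)*3*20 = 30 J

30 J


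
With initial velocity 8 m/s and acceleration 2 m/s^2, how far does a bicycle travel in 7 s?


Given: v0 = 8 m/s, a = 2 m/s^2, t = 7 s
Using s = v0*t + (1/2)*a*t^2
s = 8*7 + (1/2)*2*7^2
s = 56 + (1/2)*98
s = 56 + 49
s = 105

105 m


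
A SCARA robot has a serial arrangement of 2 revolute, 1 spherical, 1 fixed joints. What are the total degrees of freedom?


Given: serial robot with 2 revolute, 1 spherical, 1 fixed joints
DOF contribution per joint type: revolute=1, prismatic=1, spherical=3, fixed=0
DOF = 2*1 + 1*3 + 1*0
DOF = 5

5


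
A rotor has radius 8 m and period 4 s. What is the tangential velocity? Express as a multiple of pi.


Given: radius r = 8 m, period T = 4 s
Using v = 2*pi*r / T
v = 2*pi*8 / 4
v = 16*pi / 4
v = 4*pi m/s

4*pi m/s


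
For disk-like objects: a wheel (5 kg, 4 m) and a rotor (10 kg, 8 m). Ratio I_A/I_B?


Given: M1=5 kg, R1=4 m, M2=10 kg, R2=8 m
For a disk: I = (1/2)*M*R^2, so I_A/I_B = (M1*R1^2)/(M2*R2^2)
M1*R1^2 = 5*16 = 80
M2*R2^2 = 10*64 = 640
I_A/I_B = 80/640 = 1/8

1/8


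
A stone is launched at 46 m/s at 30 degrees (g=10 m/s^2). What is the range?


Given: v0 = 46 m/s, theta = 30 deg, g = 10 m/s^2
sin(2*30) = sin(60) = sqrt(3)/2
Using R = v0^2 * sin(2*theta) / g
R = 46^2 * (sqrt(3)/2) / 10
R = 2116 * sqrt(3) / 20
R = 529/5*sqrt(3) m

529/5*sqrt(3) m


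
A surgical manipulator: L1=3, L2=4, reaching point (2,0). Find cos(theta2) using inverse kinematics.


Given: L1 = 3, L2 = 4, target (x, y) = (2, 0)
Using cos(theta2) = (x^2 + y^2 - L1^2 - L2^2) / (2*L1*L2)
x^2 + y^2 = 2^2 + 0 = 4
L1^2 + L2^2 = 9 + 16 = 25
Numerator = 4 - 25 = -21
Denominator = 2*3*4 = 24
cos(theta2) = -21/24 = -7/8

-7/8


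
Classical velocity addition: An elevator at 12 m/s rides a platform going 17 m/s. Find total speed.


Given: object velocity = 12 m/s, platform velocity = 17 m/s (same direction)
Using classical velocity addition: v_total = v_object + v_platform
v_total = 12 + 17
v_total = 29 m/s

29 m/s


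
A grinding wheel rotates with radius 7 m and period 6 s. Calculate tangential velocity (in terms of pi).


Given: radius r = 7 m, period T = 6 s
Using v = 2*pi*r / T
v = 2*pi*7 / 6
v = 14*pi / 6
v = 7/3*pi m/s

7/3*pi m/s


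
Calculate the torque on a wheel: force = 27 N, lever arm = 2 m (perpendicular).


Given: F = 27 N, r = 2 m, angle = 90 deg (perpendicular)
Using tau = F * r * sin(90)
sin(90) = 1
tau = 27 * 2 * 1
tau = 54 Nm

54 Nm


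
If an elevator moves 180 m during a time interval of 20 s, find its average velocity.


Given: distance d = 180 m, time t = 20 s
Using v = d / t
v = 180 / 20
v = 9 m/s

9 m/s


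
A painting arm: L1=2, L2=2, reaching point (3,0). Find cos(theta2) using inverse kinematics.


Given: L1 = 2, L2 = 2, target (x, y) = (3, 0)
Using cos(theta2) = (x^2 + y^2 - L1^2 - L2^2) / (2*L1*L2)
x^2 + y^2 = 3^2 + 0 = 9
L1^2 + L2^2 = 4 + 4 = 8
Numerator = 9 - 8 = 1
Denominator = 2*2*2 = 8
cos(theta2) = 1/8 = 1/8

1/8


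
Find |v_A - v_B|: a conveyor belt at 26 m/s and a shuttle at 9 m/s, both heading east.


Given: v_A = 26 m/s east, v_B = 9 m/s east
Both move in the same direction; relative speed = |v_A - v_B|
|26 - 9| = |17|
= 17 m/s

17 m/s


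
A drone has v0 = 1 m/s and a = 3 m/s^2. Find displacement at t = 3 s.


Given: v0 = 1 m/s, a = 3 m/s^2, t = 3 s
Using s = v0*t + (1/2)*a*t^2
s = 1*3 + (1/2)*3*3^2
s = 3 + (1/2)*27
s = 3 + 27/2
s = 33/2

33/2 m


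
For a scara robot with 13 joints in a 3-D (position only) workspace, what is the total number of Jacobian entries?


Given: task space dimension = 3, joints = 13
Jacobian is a 3 x 13 matrix
Total entries = rows * columns
Total = 3 * 13
Total = 39

39


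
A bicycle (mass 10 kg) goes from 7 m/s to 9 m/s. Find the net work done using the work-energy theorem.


Given: m = 10 kg, v0 = 7 m/s, v = 9 m/s
Using W = (1/2)*m*(v^2 - v0^2)
v^2 = 9^2 = 81
v0^2 = 7^2 = 49
v^2 - v0^2 = 81 - 49 = 32
W = (1/2)*10*32 = 160 J

160 J


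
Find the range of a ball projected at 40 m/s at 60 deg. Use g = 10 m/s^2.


Given: v0 = 40 m/s, theta = 60 deg, g = 10 m/s^2
sin(2*60) = sin(120) = sqrt(3)/2
Using R = v0^2 * sin(2*theta) / g
R = 40^2 * (sqrt(3)/2) / 10
R = 1600 * sqrt(3) / 20
R = 80*sqrt(3) m

80*sqrt(3) m


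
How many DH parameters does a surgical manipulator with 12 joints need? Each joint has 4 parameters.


Given: 12 joints, 4 DH parameters per joint (d, theta, a, alpha)
Total DH parameters = number_of_joints * 4
Total = 12 * 4
Total = 48

48


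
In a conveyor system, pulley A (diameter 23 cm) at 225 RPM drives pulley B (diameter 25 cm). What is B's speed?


Given: D1 = 23 cm, w1 = 225 RPM, D2 = 25 cm
Using D1*w1 = D2*w2
w2 = D1*w1 / D2
w2 = 23*225 / 25
w2 = 5175 / 25
w2 = 207 RPM

207 RPM


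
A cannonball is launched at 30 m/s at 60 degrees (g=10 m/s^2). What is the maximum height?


Given: v0 = 30 m/s, theta = 60 deg, g = 10 m/s^2
sin^2(60) = 3/4
Using H = v0^2 * sin^2(theta) / (2*g)
H = 30^2 * 3/4 / (2*10)
H = 900 * 3/4 / 20
H = 675 / 20
H = 135/4 m

135/4 m


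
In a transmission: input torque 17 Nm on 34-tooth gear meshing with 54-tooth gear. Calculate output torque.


Given: N1 = 34, N2 = 54, T1 = 17 Nm
Using T2/T1 = N2/N1
T2 = T1 * N2 / N1
T2 = 17 * 54 / 34
T2 = 918 / 34
T2 = 27 Nm

27 Nm


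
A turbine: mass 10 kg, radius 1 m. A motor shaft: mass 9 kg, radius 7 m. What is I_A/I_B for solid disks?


Given: M1=10 kg, R1=1 m, M2=9 kg, R2=7 m
For a disk: I = (1/2)*M*R^2, so I_A/I_B = (M1*R1^2)/(M2*R2^2)
M1*R1^2 = 10*1 = 10
M2*R2^2 = 9*49 = 441
I_A/I_B = 10/441 = 10/441

10/441


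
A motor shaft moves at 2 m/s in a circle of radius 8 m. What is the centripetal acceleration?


Given: v = 2 m/s, r = 8 m
Using a_c = v^2 / r
a_c = 2^2 / 8
a_c = 4 / 8
a_c = 1/2 m/s^2

1/2 m/s^2


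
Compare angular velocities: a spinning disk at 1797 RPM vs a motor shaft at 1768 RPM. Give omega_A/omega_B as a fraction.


Given: RPM_A = 1797, RPM_B = 1768
omega = 2*pi*RPM/60, so omega_A/omega_B = RPM_A / RPM_B
omega_A/omega_B = 1797 / 1768
omega_A/omega_B = 1797/1768

1797/1768


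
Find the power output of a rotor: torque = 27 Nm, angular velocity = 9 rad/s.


Given: tau = 27 Nm, omega = 9 rad/s
Using P = tau * omega
P = 27 * 9
P = 243 W

243 W


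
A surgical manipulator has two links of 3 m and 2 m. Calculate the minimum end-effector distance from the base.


Given: L1 = 3 m, L2 = 2 m
For a 2-link planar arm, min reach = |L1 - L2| (second link folded back)
Min reach = |3 - 2|
Min reach = 1 m

1 m


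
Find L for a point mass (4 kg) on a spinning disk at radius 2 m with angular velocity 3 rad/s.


Given: m = 4 kg, r = 2 m, omega = 3 rad/s
For a point mass: I = m*r^2
I = 4*2^2 = 4*4 = 16
L = I*omega = 16*3
L = 48 kg*m^2/s

48 kg*m^2/s


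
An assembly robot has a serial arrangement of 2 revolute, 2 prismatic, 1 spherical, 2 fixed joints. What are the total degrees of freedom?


Given: serial robot with 2 revolute, 2 prismatic, 1 spherical, 2 fixed joints
DOF contribution per joint type: revolute=1, prismatic=1, spherical=3, fixed=0
DOF = 2*1 + 2*1 + 1*3 + 2*0
DOF = 7

7


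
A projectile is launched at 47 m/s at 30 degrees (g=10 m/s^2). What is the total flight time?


Given: v0 = 47 m/s, theta = 30 deg, g = 10 m/s^2
sin(30) = 1/2
Using T = 2*v0*sin(theta) / g
T = 2*47*1/2 / 10
T = 47 / 10
T = 47/10 s

47/10 s


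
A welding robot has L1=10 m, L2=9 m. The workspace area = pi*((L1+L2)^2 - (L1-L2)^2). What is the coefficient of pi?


Given: L1 = 10, L2 = 9
(L1+L2)^2 = (19)^2 = 361
(L1-L2)^2 = (1)^2 = 1
Difference = 361 - 1 = 360
This equals 4*L1*L2 = 4*10*9 = 360
Workspace area = 360*pi

360


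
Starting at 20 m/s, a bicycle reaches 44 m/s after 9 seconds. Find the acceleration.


Given: initial velocity v0 = 20 m/s, final velocity v = 44 m/s, time t = 9 s
Using a = (v - v0) / t
a = (44 - 20) / 9
a = 24 / 9
a = 8/3 m/s^2

8/3 m/s^2


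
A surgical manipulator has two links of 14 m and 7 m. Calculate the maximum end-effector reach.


Given: L1 = 14 m, L2 = 7 m
For a 2-link planar arm, max reach = L1 + L2 (fully extended)
Max reach = 14 + 7
Max reach = 21 m

21 m


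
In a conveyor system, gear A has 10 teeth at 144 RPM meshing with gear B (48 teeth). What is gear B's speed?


Given: N1 = 10 teeth, w1 = 144 RPM, N2 = 48 teeth
Using N1*w1 = N2*w2
w2 = N1*w1 / N2
w2 = 10*144 / 48
w2 = 1440 / 48
w2 = 30 RPM

30 RPM


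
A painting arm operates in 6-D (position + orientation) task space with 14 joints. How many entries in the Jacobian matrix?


Given: task space dimension = 6, joints = 14
Jacobian is a 6 x 14 matrix
Total entries = rows * columns
Total = 6 * 14
Total = 84

84


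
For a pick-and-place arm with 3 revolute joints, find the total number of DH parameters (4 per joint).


Given: 3 joints, 4 DH parameters per joint (d, theta, a, alpha)
Total DH parameters = number_of_joints * 4
Total = 3 * 4
Total = 12

12


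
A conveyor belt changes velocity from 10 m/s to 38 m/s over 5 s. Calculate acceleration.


Given: initial velocity v0 = 10 m/s, final velocity v = 38 m/s, time t = 5 s
Using a = (v - v0) / t
a = (38 - 10) / 5
a = 28 / 5
a = 28/5 m/s^2

28/5 m/s^2


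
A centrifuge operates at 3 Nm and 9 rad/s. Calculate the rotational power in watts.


Given: tau = 3 Nm, omega = 9 rad/s
Using P = tau * omega
P = 3 * 9
P = 27 W

27 W


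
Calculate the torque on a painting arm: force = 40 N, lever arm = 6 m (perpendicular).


Given: F = 40 N, r = 6 m, angle = 90 deg (perpendicular)
Using tau = F * r * sin(90)
sin(90) = 1
tau = 40 * 6 * 1
tau = 240 Nm

240 Nm


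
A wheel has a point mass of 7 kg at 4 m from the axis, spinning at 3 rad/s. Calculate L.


Given: m = 7 kg, r = 4 m, omega = 3 rad/s
For a point mass: I = m*r^2
I = 7*4^2 = 7*16 = 112
L = I*omega = 112*3
L = 336 kg*m^2/s

336 kg*m^2/s
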